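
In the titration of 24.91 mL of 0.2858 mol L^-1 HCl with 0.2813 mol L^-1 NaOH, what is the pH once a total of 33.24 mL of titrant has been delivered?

n(acid) = 0.2858 x 0.02491 = 0.007119 mol; n(NaOH) added = 0.2813 x 0.03324 = 0.009350 mol.
Base is in excess by 0.009350 - 0.007119 = 0.002231 mol in a total volume of 0.05815 L.
[OH^-] = 0.002231/0.05815 = 0.03837 M, so pOH = 1.42 and pH = 14.00 - 1.42 = 12.58.

12.58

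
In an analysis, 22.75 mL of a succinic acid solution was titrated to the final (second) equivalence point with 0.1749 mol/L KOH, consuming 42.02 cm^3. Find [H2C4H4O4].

n(KOH) = 0.1749 x 0.04202 = 0.007349 mol.
At the final (second) equivalence point, 2 mol OH^- react per mol H2C4H4O4, so n(H2C4H4O4) = 0.007349 / 2 = 0.003675 mol.
[H2C4H4O4] = 0.003675 / 0.02275 L = 0.162 M.

0.162 M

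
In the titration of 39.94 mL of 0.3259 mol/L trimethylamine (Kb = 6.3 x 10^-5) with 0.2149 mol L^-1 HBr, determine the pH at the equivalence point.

5.34

n((CH3)3N) = 0.3259 x 0.03994 = 0.01302 mol; V(HBr) at equivalence = 0.01302/0.2149 = 0.06057 L.
At equivalence the base is fully converted to (CH3)3NH+; total volume = 0.1005 L, so [(CH3)3NH+] = 0.01302/0.1005 = 0.1295 M.
Ka((CH3)3NH+) = Kw/Kb = 1.0e-14 / 6.3 x 10^-5 = 1.59e-10.
[H^+] = sqrt(Ka x [(CH3)3NH+]) = sqrt(1.59e-10 x 0.1295) = 4.53e-6 M.
pH = -log(4.53e-6) = 5.34.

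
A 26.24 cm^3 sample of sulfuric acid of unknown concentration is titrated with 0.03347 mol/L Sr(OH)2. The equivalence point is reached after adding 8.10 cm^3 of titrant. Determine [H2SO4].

n(Sr(OH)2) delivered = 0.03347 x 0.008100 = 0.0002711 mol.
For a 1:1 reaction, n(H2SO4) = 0.0002711 mol.
[H2SO4] = 0.0002711 mol / 0.02624 L = 0.0103 M.

0.0103 M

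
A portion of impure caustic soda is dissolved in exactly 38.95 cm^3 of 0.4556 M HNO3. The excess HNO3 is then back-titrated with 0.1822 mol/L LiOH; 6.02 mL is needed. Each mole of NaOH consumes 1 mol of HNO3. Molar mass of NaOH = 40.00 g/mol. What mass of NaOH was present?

Total n(HNO3) added = 0.4556 x 0.03895 = 0.01775 mol.
n(LiOH) used = 0.1822 x 0.006020 = 0.001097 mol, which equals the excess n(HNO3).
So n(HNO3) consumed by the sample = 0.01775 - 0.001097 = 0.01665 mol.
n(NaOH) = 0.01665 / 1 = 0.01665 mol.
mass = 0.01665 mol x 40.00 g/mol = 0.666 g.

0.666 g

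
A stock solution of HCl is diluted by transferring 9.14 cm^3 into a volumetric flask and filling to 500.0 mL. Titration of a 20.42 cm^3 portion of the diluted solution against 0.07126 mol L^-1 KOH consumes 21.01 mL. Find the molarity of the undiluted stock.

4.01 M

n(KOH) = 0.07126 x 0.02101 = 0.001497 mol.
n(HCl) in the aliquot = 0.001497 mol.
[diluted HCl] = 0.001497 / 0.02042 = 0.07332 M.
Dilution factor = 500.0/9.140 = 54.70, so [stock] = 0.07332 x 54.70 = 4.01 M.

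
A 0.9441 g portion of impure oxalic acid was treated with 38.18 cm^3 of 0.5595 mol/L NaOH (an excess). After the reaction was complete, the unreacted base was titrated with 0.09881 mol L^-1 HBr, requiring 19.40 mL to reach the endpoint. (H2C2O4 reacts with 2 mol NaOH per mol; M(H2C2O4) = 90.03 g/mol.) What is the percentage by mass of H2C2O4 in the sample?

92.7%

Total n(NaOH) added = 0.5595 x 0.03818 = 0.02136 mol.
n(HBr) used = 0.09881 x 0.01940 = 0.001917 mol, which equals the excess n(NaOH).
So n(NaOH) consumed by the sample = 0.02136 - 0.001917 = 0.01944 mol.
n(H2C2O4) = 0.01944 / 2 = 0.009722 mol.
mass H2C2O4 = 0.009722 x 90.03 = 0.8753 g, so %H2C2O4 = 0.8753/0.9441 x 100 = 92.7%.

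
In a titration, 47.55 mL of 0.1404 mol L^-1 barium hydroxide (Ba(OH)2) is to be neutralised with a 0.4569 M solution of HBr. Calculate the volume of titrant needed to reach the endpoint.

29.2 mL

n(Ba(OH)2) = 0.1404 mol/L x 0.04755 L = 0.006676 mol.
The neutralisation is 1 Ba(OH)2 : 2 HBr, so n(HBr) = 0.006676 x 2/1 = 0.01335 mol.
V(HBr) = 0.01335 / 0.4569 = 0.02922 L = 29.2 mL.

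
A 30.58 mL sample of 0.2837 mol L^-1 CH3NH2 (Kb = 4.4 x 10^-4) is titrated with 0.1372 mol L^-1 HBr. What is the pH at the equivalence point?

5.84

n(CH3NH2) = 0.2837 x 0.03058 = 0.008676 mol; V(HBr) at equivalence = 0.008676/0.1372 = 0.06323 L.
At equivalence the base is fully converted to CH3NH3+; total volume = 0.09381 L, so [CH3NH3+] = 0.008676/0.09381 = 0.09248 M.
Ka(CH3NH3+) = Kw/Kb = 1.0e-14 / 4.4 x 10^-4 = 2.27e-11.
[H^+] = sqrt(Ka x [CH3NH3+]) = sqrt(2.27e-11 x 0.09248) = 1.45e-6 M.
pH = -log(1.45e-6) = 5.84.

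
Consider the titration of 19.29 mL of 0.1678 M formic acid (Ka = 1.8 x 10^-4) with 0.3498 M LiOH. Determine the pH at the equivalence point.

n(HCOOH) = 0.1678 x 0.01929 = 0.003237 mol; V(LiOH) at equivalence = 0.003237/0.3498 = 0.009253 L.
At equivalence all the acid is converted to HCOO-; total volume = 0.01929 + 0.009253 = 0.02854 L, so [HCOO-] = 0.003237/0.02854 = 0.1134 M.
Kb = Kw/Ka = 1.0e-14 / 1.8 x 10^-4 = 5.56e-11.
[OH^-] = sqrt(Kb x [HCOO-]) = sqrt(5.56e-11 x 0.1134) = 2.51e-6 M.
pOH = 5.60, so pH = 14.00 - 5.60 = 8.40.

8.40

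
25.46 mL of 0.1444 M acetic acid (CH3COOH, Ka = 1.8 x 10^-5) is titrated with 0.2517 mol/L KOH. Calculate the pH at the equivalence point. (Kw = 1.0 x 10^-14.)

n(CH3COOH) = 0.1444 x 0.02546 = 0.003676 mol; V(KOH) at equivalence = 0.003676/0.2517 = 0.01461 L.
At equivalence all the acid is converted to CH3COO-; total volume = 0.02546 + 0.01461 = 0.04007 L, so [CH3COO-] = 0.003676/0.04007 = 0.09176 M.
Kb = Kw/Ka = 1.0e-14 / 1.8 x 10^-5 = 5.56e-10.
[OH^-] = sqrt(Kb x [CH3COO-]) = sqrt(5.56e-10 x 0.09176) = 7.14e-6 M.
pOH = 5.15, so pH = 14.00 - 5.15 = 8.85.

8.85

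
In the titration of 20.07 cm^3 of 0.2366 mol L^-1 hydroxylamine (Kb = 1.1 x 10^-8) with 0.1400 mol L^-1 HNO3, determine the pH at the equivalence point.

n(NH2OH) = 0.2366 x 0.02007 = 0.004749 mol; V(HNO3) at equivalence = 0.004749/0.1400 = 0.03392 L.
At equivalence the base is fully converted to NH3OH+; total volume = 0.05399 L, so [NH3OH+] = 0.004749/0.05399 = 0.08796 M.
Ka(NH3OH+) = Kw/Kb = 1.0e-14 / 1.1 x 10^-8 = 9.09e-7.
[H^+] = sqrt(Ka x [NH3OH+]) = sqrt(9.09e-7 x 0.08796) = 0.000283 M.
pH = -log(0.000283) = 3.55.

3.55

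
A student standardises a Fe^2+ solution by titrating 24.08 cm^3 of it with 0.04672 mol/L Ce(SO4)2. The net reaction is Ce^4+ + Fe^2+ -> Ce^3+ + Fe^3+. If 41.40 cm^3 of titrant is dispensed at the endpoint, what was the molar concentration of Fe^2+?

0.0803 M

n(Ce(SO4)2) = 0.04672 x 0.04140 = 0.001934 mol.
From the balanced equation, 1 mol Ce(SO4)2 reacts with 1 mol Fe^2+, so n(Fe^2+) = 0.001934 x 1/1 = 0.001934 mol.
[Fe^2+] = 0.001934 / 0.02408 L = 0.0803 M.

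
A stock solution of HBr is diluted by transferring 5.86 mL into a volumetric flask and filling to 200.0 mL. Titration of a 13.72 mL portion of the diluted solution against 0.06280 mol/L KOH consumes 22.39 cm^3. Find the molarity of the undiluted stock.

n(KOH) = 0.06280 x 0.02239 = 0.001406 mol.
n(HBr) in the aliquot = 0.001406 mol.
[diluted HBr] = 0.001406 / 0.01372 = 0.1025 M.
Dilution factor = 200.0/5.860 = 34.13, so [stock] = 0.1025 x 34.13 = 3.50 M.

3.50 M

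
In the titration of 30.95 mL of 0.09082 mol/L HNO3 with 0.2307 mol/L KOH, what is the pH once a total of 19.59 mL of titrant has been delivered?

12.53

n(acid) = 0.09082 x 0.03095 = 0.002811 mol; n(KOH) added = 0.2307 x 0.01959 = 0.004519 mol.
Base is in excess by 0.004519 - 0.002811 = 0.001709 mol in a total volume of 0.05054 L.
[OH^-] = 0.001709/0.05054 = 0.03381 M, so pOH = 1.47 and pH = 14.00 - 1.47 = 12.53.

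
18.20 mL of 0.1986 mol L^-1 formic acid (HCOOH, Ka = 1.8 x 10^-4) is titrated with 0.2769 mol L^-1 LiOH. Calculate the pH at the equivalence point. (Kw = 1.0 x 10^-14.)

8.40

n(HCOOH) = 0.1986 x 0.01820 = 0.003615 mol; V(LiOH) at equivalence = 0.003615/0.2769 = 0.01305 L.
At equivalence all the acid is converted to HCOO-; total volume = 0.01820 + 0.01305 = 0.03125 L, so [HCOO-] = 0.003615/0.03125 = 0.1157 M.
Kb = Kw/Ka = 1.0e-14 / 1.8 x 10^-4 = 5.56e-11.
[OH^-] = sqrt(Kb x [HCOO-]) = sqrt(5.56e-11 x 0.1157) = 2.53e-6 M.
pOH = 5.60, so pH = 14.00 - 5.60 = 8.40.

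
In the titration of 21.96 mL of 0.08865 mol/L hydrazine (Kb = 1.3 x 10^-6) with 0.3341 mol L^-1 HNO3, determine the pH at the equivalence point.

4.63

n(N2H4) = 0.08865 x 0.02196 = 0.001947 mol; V(HNO3) at equivalence = 0.001947/0.3341 = 0.005827 L.
At equivalence the base is fully converted to N2H5+; total volume = 0.02779 L, so [N2H5+] = 0.001947/0.02779 = 0.07006 M.
Ka(N2H5+) = Kw/Kb = 1.0e-14 / 1.3 x 10^-6 = 7.69e-9.
[H^+] = sqrt(Ka x [N2H5+]) = sqrt(7.69e-9 x 0.07006) = 2.32e-5 M.
pH = -log(2.32e-5) = 4.63.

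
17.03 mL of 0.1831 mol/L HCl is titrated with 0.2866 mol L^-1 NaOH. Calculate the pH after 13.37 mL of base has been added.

n(acid) = 0.1831 x 0.01703 = 0.003118 mol; n(NaOH) added = 0.2866 x 0.01337 = 0.003832 mol.
Base is in excess by 0.003832 - 0.003118 = 0.0007136 mol in a total volume of 0.03040 L.
[OH^-] = 0.0007136/0.03040 = 0.02348 M, so pOH = 1.63 and pH = 14.00 - 1.63 = 12.37.

12.37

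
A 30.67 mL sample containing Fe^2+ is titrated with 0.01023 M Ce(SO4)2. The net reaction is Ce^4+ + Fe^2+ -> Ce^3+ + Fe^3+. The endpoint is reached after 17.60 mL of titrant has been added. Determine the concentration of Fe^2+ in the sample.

0.00587 M

n(Ce(SO4)2) = 0.01023 x 0.01760 = 0.0001800 mol.
From the balanced equation, 1 mol Ce(SO4)2 reacts with 1 mol Fe^2+, so n(Fe^2+) = 0.0001800 x 1/1 = 0.0001800 mol.
[Fe^2+] = 0.0001800 / 0.03067 L = 0.00587 M.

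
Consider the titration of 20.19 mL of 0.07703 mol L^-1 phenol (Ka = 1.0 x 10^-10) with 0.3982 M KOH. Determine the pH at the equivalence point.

n(C6H5OH) = 0.07703 x 0.02019 = 0.001555 mol; V(KOH) at equivalence = 0.001555/0.3982 = 0.003906 L.
At equivalence all the acid is converted to C6H5O-; total volume = 0.02019 + 0.003906 = 0.02410 L, so [C6H5O-] = 0.001555/0.02410 = 0.06454 M.
Kb = Kw/Ka = 1.0e-14 / 1.0 x 10^-10 = 0.000100.
[OH^-] = sqrt(Kb x [C6H5O-]) = sqrt(0.000100 x 0.06454) = 0.00254 M.
pOH = 2.60, so pH = 14.00 - 2.60 = 11.40.

11.40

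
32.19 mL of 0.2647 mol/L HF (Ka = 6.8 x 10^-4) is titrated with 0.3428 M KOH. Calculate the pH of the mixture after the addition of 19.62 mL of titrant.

3.74

Initial n(HF) = 0.2647 x 0.03219 = 0.008521 mol.
n(KOH) added = 0.3428 x 0.01962 = 0.006726 mol, converting that many moles of HF to F-.
Remaining n(HF) = 0.001795 mol; n(F-) = 0.006726 mol.
By Henderson-Hasselbalch, pH = pKa + log([A^-]/[HA]) = 3.17 + log(0.006726/0.001795) = 3.17 + (+0.57) = 3.74.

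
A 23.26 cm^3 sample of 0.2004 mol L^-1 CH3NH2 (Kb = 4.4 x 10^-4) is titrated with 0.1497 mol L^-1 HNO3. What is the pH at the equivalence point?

n(CH3NH2) = 0.2004 x 0.02326 = 0.004661 mol; V(HNO3) at equivalence = 0.004661/0.1497 = 0.03114 L.
At equivalence the base is fully converted to CH3NH3+; total volume = 0.05440 L, so [CH3NH3+] = 0.004661/0.05440 = 0.08569 M.
Ka(CH3NH3+) = Kw/Kb = 1.0e-14 / 4.4 x 10^-4 = 2.27e-11.
[H^+] = sqrt(Ka x [CH3NH3+]) = sqrt(2.27e-11 x 0.08569) = 1.40e-6 M.
pH = -log(1.40e-6) = 5.86.

5.86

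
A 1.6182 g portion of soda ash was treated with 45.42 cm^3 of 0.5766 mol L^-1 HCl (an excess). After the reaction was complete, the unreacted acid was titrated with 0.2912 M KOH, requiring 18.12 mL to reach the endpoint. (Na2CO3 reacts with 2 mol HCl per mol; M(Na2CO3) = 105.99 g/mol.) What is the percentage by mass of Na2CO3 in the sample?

68.5%

Total n(HCl) added = 0.5766 x 0.04542 = 0.02619 mol.
n(KOH) used = 0.2912 x 0.01812 = 0.005277 mol, which equals the excess n(HCl).
So n(HCl) consumed by the sample = 0.02619 - 0.005277 = 0.02091 mol.
n(Na2CO3) = 0.02091 / 2 = 0.01046 mol.
mass Na2CO3 = 0.01046 x 105.99 = 1.108 g, so %Na2CO3 = 1.108/1.6182 x 100 = 68.5%.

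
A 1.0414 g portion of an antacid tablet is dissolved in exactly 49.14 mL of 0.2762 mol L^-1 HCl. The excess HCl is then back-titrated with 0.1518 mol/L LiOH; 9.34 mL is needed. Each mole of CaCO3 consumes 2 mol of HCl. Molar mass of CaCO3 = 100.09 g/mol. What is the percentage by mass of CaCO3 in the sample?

58.4%

Total n(HCl) added = 0.2762 x 0.04914 = 0.01357 mol.
n(LiOH) used = 0.1518 x 0.009340 = 0.001418 mol, which equals the excess n(HCl).
So n(HCl) consumed by the sample = 0.01357 - 0.001418 = 0.01215 mol.
n(CaCO3) = 0.01215 / 2 = 0.006077 mol.
mass CaCO3 = 0.006077 x 100.09 = 0.6083 g, so %CaCO3 = 0.6083/1.0414 x 100 = 58.4%.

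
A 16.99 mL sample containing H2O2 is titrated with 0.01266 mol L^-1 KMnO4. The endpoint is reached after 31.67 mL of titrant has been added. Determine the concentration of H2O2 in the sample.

n(KMnO4) = 0.01266 x 0.03167 = 0.0004009 mol.
From the balanced equation, 2 mol KMnO4 reacts with 5 mol H2O2, so n(H2O2) = 0.0004009 x 5/2 = 0.001002 mol.
[H2O2] = 0.001002 / 0.01699 L = 0.0590 M.

0.0590 M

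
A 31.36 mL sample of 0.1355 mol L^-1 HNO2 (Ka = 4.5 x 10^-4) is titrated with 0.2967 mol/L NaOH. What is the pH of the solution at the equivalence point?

n(HNO2) = 0.1355 x 0.03136 = 0.004249 mol; V(NaOH) at equivalence = 0.004249/0.2967 = 0.01432 L.
At equivalence all the acid is converted to NO2-; total volume = 0.03136 + 0.01432 = 0.04568 L, so [NO2-] = 0.004249/0.04568 = 0.09302 M.
Kb = Kw/Ka = 1.0e-14 / 4.5 x 10^-4 = 2.22e-11.
[OH^-] = sqrt(Kb x [NO2-]) = sqrt(2.22e-11 x 0.09302) = 1.44e-6 M.
pOH = 5.84, so pH = 14.00 - 5.84 = 8.16.

8.16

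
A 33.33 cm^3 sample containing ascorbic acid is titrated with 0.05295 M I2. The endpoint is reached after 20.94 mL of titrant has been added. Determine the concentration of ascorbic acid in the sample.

n(I2) = 0.05295 x 0.02094 = 0.001109 mol.
From the balanced equation, 1 mol I2 reacts with 1 mol ascorbic acid, so n(ascorbic acid) = 0.001109 x 1/1 = 0.001109 mol.
[ascorbic acid] = 0.001109 / 0.03333 L = 0.0333 M.

0.0333 M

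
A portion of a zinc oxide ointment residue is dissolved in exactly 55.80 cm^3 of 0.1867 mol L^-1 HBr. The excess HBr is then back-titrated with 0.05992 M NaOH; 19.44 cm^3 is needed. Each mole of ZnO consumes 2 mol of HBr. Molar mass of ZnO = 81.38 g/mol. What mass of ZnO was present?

0.377 g

Total n(HBr) added = 0.1867 x 0.05580 = 0.01042 mol.
n(NaOH) used = 0.05992 x 0.01944 = 0.001165 mol, which equals the excess n(HBr).
So n(HBr) consumed by the sample = 0.01042 - 0.001165 = 0.009253 mol.
n(ZnO) = 0.009253 / 2 = 0.004627 mol.
mass = 0.004627 mol x 81.38 g/mol = 0.377 g.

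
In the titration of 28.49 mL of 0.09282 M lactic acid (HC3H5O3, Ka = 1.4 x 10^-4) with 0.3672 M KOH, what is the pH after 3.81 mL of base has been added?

Initial n(HC3H5O3) = 0.09282 x 0.02849 = 0.002644 mol.
n(KOH) added = 0.3672 x 0.003810 = 0.001399 mol, converting that many moles of HC3H5O3 to C3H5O3-.
Remaining n(HC3H5O3) = 0.001245 mol; n(C3H5O3-) = 0.001399 mol.
By Henderson-Hasselbalch, pH = pKa + log([A^-]/[HA]) = 3.85 + log(0.001399/0.001245) = 3.85 + (+0.05) = 3.90.

3.90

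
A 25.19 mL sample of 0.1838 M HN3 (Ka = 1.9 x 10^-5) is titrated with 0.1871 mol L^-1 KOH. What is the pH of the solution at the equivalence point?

8.84

n(HN3) = 0.1838 x 0.02519 = 0.004630 mol; V(KOH) at equivalence = 0.004630/0.1871 = 0.02475 L.
At equivalence all the acid is converted to N3-; total volume = 0.02519 + 0.02475 = 0.04994 L, so [N3-] = 0.004630/0.04994 = 0.09272 M.
Kb = Kw/Ka = 1.0e-14 / 1.9 x 10^-5 = 5.26e-10.
[OH^-] = sqrt(Kb x [N3-]) = sqrt(5.26e-10 x 0.09272) = 6.99e-6 M.
pOH = 5.16, so pH = 14.00 - 5.16 = 8.84.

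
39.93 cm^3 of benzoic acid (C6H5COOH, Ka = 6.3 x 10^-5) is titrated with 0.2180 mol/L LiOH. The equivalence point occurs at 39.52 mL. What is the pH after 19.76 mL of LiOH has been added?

4.20

19.76 mL is exactly half the equivalence volume (39.52/2), i.e. the half-equivalence point.
There, n(HA) = n(A^-), so pH = pKa = -log(6.3 x 10^-5) = 4.20.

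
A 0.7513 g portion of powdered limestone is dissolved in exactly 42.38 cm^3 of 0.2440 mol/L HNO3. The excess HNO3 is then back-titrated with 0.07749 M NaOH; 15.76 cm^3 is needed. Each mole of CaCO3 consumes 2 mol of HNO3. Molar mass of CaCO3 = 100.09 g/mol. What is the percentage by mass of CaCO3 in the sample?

60.7%

Total n(HNO3) added = 0.2440 x 0.04238 = 0.01034 mol.
n(NaOH) used = 0.07749 x 0.01576 = 0.001221 mol, which equals the excess n(HNO3).
So n(HNO3) consumed by the sample = 0.01034 - 0.001221 = 0.009119 mol.
n(CaCO3) = 0.009119 / 2 = 0.004560 mol.
mass CaCO3 = 0.004560 x 100.09 = 0.4564 g, so %CaCO3 = 0.4564/0.7513 x 100 = 60.7%.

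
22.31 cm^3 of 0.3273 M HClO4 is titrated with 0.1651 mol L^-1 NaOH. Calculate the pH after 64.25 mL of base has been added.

n(acid) = 0.3273 x 0.02231 = 0.007302 mol; n(NaOH) added = 0.1651 x 0.06425 = 0.01061 mol.
Base is in excess by 0.01061 - 0.007302 = 0.003306 mol in a total volume of 0.08656 L.
[OH^-] = 0.003306/0.08656 = 0.03819 M, so pOH = 1.42 and pH = 14.00 - 1.42 = 12.58.

12.58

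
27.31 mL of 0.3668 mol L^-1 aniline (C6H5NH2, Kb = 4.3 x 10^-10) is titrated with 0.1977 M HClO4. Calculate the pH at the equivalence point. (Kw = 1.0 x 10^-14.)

n(C6H5NH2) = 0.3668 x 0.02731 = 0.01002 mol; V(HClO4) at equivalence = 0.01002/0.1977 = 0.05067 L.
At equivalence the base is fully converted to C6H5NH3+; total volume = 0.07798 L, so [C6H5NH3+] = 0.01002/0.07798 = 0.1285 M.
Ka(C6H5NH3+) = Kw/Kb = 1.0e-14 / 4.3 x 10^-10 = 2.33e-5.
[H^+] = sqrt(Ka x [C6H5NH3+]) = sqrt(2.33e-5 x 0.1285) = 0.00173 M.
pH = -log(0.00173) = 2.76.

2.76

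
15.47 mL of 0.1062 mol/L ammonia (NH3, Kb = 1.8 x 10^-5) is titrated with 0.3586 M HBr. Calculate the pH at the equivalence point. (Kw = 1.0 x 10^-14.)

5.17

n(NH3) = 0.1062 x 0.01547 = 0.001643 mol; V(HBr) at equivalence = 0.001643/0.3586 = 0.004581 L.
At equivalence the base is fully converted to NH4+; total volume = 0.02005 L, so [NH4+] = 0.001643/0.02005 = 0.08193 M.
Ka(NH4+) = Kw/Kb = 1.0e-14 / 1.8 x 10^-5 = 5.56e-10.
[H^+] = sqrt(Ka x [NH4+]) = sqrt(5.56e-10 x 0.08193) = 6.75e-6 M.
pH = -log(6.75e-6) = 5.17.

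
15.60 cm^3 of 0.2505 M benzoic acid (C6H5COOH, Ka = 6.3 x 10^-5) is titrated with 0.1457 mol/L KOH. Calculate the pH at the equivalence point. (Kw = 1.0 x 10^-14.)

n(C6H5COOH) = 0.2505 x 0.01560 = 0.003908 mol; V(KOH) at equivalence = 0.003908/0.1457 = 0.02682 L.
At equivalence all the acid is converted to C6H5COO-; total volume = 0.01560 + 0.02682 = 0.04242 L, so [C6H5COO-] = 0.003908/0.04242 = 0.09212 M.
Kb = Kw/Ka = 1.0e-14 / 6.3 x 10^-5 = 1.59e-10.
[OH^-] = sqrt(Kb x [C6H5COO-]) = sqrt(1.59e-10 x 0.09212) = 3.82e-6 M.
pOH = 5.42, so pH = 14.00 - 5.42 = 8.58.

8.58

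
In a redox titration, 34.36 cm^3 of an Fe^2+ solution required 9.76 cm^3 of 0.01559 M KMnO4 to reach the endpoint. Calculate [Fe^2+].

0.0221 M

n(KMnO4) = 0.01559 x 0.009760 = 0.0001522 mol.
From the balanced equation, 1 mol KMnO4 reacts with 5 mol Fe^2+, so n(Fe^2+) = 0.0001522 x 5/1 = 0.0007608 mol.
[Fe^2+] = 0.0007608 / 0.03436 L = 0.0221 M.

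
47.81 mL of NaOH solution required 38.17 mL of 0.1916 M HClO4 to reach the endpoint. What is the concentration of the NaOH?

0.153 M

n(HClO4) delivered = 0.1916 x 0.03817 = 0.007313 mol.
For a 1:1 reaction, n(NaOH) = 0.007313 mol.
[NaOH] = 0.007313 mol / 0.04781 L = 0.153 M.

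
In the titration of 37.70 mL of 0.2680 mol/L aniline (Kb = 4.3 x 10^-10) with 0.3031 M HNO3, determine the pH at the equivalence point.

n(C6H5NH2) = 0.2680 x 0.03770 = 0.01010 mol; V(HNO3) at equivalence = 0.01010/0.3031 = 0.03333 L.
At equivalence the base is fully converted to C6H5NH3+; total volume = 0.07103 L, so [C6H5NH3+] = 0.01010/0.07103 = 0.1422 M.
Ka(C6H5NH3+) = Kw/Kb = 1.0e-14 / 4.3 x 10^-10 = 2.33e-5.
[H^+] = sqrt(Ka x [C6H5NH3+]) = sqrt(2.33e-5 x 0.1422) = 0.00182 M.
pH = -log(0.00182) = 2.74.

2.74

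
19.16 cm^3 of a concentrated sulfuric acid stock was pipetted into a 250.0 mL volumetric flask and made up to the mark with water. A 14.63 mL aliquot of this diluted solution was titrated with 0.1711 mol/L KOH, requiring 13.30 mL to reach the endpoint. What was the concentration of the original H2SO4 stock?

n(KOH) = 0.1711 x 0.01330 = 0.002276 mol.
n(H2SO4) in the aliquot = 0.002276 x 1/2 = 0.001138 mol.
[diluted H2SO4] = 0.001138 / 0.01463 = 0.07777 M.
Dilution factor = 250.0/19.16 = 13.05, so [stock] = 0.07777 x 13.05 = 1.01 M.

1.01 M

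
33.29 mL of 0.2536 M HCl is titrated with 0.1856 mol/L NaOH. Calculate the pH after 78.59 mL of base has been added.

12.74

n(acid) = 0.2536 x 0.03329 = 0.008442 mol; n(NaOH) added = 0.1856 x 0.07859 = 0.01459 mol.
Base is in excess by 0.01459 - 0.008442 = 0.006144 mol in a total volume of 0.1119 L.
[OH^-] = 0.006144/0.1119 = 0.05492 M, so pOH = 1.26 and pH = 14.00 - 1.26 = 12.74.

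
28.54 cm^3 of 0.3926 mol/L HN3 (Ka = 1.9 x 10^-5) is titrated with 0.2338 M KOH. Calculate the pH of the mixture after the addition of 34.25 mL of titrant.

5.12

Initial n(HN3) = 0.3926 x 0.02854 = 0.01120 mol.
n(KOH) added = 0.2338 x 0.03425 = 0.008008 mol, converting that many moles of HN3 to N3-.
Remaining n(HN3) = 0.003197 mol; n(N3-) = 0.008008 mol.
By Henderson-Hasselbalch, pH = pKa + log([A^-]/[HA]) = 4.72 + log(0.008008/0.003197) = 4.72 + (+0.40) = 5.12.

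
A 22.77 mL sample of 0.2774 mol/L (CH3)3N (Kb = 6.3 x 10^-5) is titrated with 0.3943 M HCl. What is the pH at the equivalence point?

n((CH3)3N) = 0.2774 x 0.02277 = 0.006316 mol; V(HCl) at equivalence = 0.006316/0.3943 = 0.01602 L.
At equivalence the base is fully converted to (CH3)3NH+; total volume = 0.03879 L, so [(CH3)3NH+] = 0.006316/0.03879 = 0.1628 M.
Ka((CH3)3NH+) = Kw/Kb = 1.0e-14 / 6.3 x 10^-5 = 1.59e-10.
[H^+] = sqrt(Ka x [(CH3)3NH+]) = sqrt(1.59e-10 x 0.1628) = 5.08e-6 M.
pH = -log(5.08e-6) = 5.29.

5.29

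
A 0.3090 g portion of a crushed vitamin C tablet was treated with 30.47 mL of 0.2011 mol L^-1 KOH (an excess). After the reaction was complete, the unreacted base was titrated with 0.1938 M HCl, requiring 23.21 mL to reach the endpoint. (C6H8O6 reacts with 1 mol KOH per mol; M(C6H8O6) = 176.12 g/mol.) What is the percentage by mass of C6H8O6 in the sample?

Total n(KOH) added = 0.2011 x 0.03047 = 0.006128 mol.
n(HCl) used = 0.1938 x 0.02321 = 0.004498 mol, which equals the excess n(KOH).
So n(KOH) consumed by the sample = 0.006128 - 0.004498 = 0.001629 mol.
n(C6H8O6) = 0.001629 / 1 = 0.001629 mol.
mass C6H8O6 = 0.001629 x 176.12 = 0.2870 g, so %C6H8O6 = 0.2870/0.3090 x 100 = 92.9%.

92.9%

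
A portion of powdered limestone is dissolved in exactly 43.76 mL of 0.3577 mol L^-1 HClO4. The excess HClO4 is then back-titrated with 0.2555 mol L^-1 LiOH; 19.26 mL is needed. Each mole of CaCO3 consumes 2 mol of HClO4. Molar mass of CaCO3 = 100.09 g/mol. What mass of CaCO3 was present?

0.537 g

Total n(HClO4) added = 0.3577 x 0.04376 = 0.01565 mol.
n(LiOH) used = 0.2555 x 0.01926 = 0.004921 mol, which equals the excess n(HClO4).
So n(HClO4) consumed by the sample = 0.01565 - 0.004921 = 0.01073 mol.
n(CaCO3) = 0.01073 / 2 = 0.005366 mol.
mass = 0.005366 mol x 100.09 g/mol = 0.537 g.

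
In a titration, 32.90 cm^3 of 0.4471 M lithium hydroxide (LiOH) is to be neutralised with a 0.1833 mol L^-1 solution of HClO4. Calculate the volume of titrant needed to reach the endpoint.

n(LiOH) = 0.4471 mol/L x 0.03290 L = 0.01471 mol.
At equivalence n(HClO4) = n(LiOH) = 0.01471 mol.
V(HClO4) = 0.01471 / 0.1833 = 0.08025 L = 80.2 mL.

80.2 mL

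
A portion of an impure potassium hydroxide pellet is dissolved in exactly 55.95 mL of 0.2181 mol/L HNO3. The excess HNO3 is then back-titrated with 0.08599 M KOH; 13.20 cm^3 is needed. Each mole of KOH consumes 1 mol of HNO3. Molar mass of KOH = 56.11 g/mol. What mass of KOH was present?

0.621 g

Total n(HNO3) added = 0.2181 x 0.05595 = 0.01220 mol.
n(KOH) used = 0.08599 x 0.01320 = 0.001135 mol, which equals the excess n(HNO3).
So n(HNO3) consumed by the sample = 0.01220 - 0.001135 = 0.01107 mol.
n(KOH) = 0.01107 / 1 = 0.01107 mol.
mass = 0.01107 mol x 56.11 g/mol = 0.621 g.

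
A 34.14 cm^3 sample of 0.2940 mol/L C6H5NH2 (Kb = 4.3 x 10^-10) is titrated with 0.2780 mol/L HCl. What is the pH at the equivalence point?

2.74

n(C6H5NH2) = 0.2940 x 0.03414 = 0.01004 mol; V(HCl) at equivalence = 0.01004/0.2780 = 0.03610 L.
At equivalence the base is fully converted to C6H5NH3+; total volume = 0.07024 L, so [C6H5NH3+] = 0.01004/0.07024 = 0.1429 M.
Ka(C6H5NH3+) = Kw/Kb = 1.0e-14 / 4.3 x 10^-10 = 2.33e-5.
[H^+] = sqrt(Ka x [C6H5NH3+]) = sqrt(2.33e-5 x 0.1429) = 0.00182 M.
pH = -log(0.00182) = 2.74.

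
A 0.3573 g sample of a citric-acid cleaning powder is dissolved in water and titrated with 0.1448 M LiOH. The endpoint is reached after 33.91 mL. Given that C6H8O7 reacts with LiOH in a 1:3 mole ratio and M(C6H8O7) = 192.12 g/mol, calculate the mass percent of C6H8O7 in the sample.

n(LiOH) = 0.1448 x 0.03391 = 0.004910 mol.
n(C6H8O7) = 0.004910 / 3 = 0.001637 mol.
mass of C6H8O7 = 0.001637 x 192.12 = 0.3144 g.
% purity = 0.3144 / 0.3573 x 100 = 88.0%.

88.0%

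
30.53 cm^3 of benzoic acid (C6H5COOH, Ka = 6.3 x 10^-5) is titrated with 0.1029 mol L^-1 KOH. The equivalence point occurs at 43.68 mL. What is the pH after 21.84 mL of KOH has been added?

21.84 mL is exactly half the equivalence volume (43.68/2), i.e. the half-equivalence point.
There, n(HA) = n(A^-), so pH = pKa = -log(6.3 x 10^-5) = 4.20.

4.20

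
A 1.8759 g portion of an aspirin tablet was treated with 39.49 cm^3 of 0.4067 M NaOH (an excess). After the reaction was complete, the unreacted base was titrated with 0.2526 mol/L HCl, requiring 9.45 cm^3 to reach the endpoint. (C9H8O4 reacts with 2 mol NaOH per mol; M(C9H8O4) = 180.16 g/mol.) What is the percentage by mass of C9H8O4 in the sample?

65.7%

Total n(NaOH) added = 0.4067 x 0.03949 = 0.01606 mol.
n(HCl) used = 0.2526 x 0.009450 = 0.002387 mol, which equals the excess n(NaOH).
So n(NaOH) consumed by the sample = 0.01606 - 0.002387 = 0.01367 mol.
n(C9H8O4) = 0.01367 / 2 = 0.006837 mol.
mass C9H8O4 = 0.006837 x 180.16 = 1.232 g, so %C9H8O4 = 1.232/1.8759 x 100 = 65.7%.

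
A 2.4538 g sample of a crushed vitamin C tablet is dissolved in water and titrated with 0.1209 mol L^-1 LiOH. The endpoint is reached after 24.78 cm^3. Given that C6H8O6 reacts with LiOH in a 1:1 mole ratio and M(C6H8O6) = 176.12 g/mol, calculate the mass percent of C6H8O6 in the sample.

n(LiOH) = 0.1209 x 0.02478 = 0.002996 mol.
n(C6H8O6) = 0.002996 / 1 = 0.002996 mol.
mass of C6H8O6 = 0.002996 x 176.12 = 0.5276 g.
% purity = 0.5276 / 2.4538 x 100 = 21.5%.

21.5%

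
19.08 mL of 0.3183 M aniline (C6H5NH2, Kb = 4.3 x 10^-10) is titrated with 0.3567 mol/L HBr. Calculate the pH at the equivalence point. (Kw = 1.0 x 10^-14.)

n(C6H5NH2) = 0.3183 x 0.01908 = 0.006073 mol; V(HBr) at equivalence = 0.006073/0.3567 = 0.01703 L.
At equivalence the base is fully converted to C6H5NH3+; total volume = 0.03611 L, so [C6H5NH3+] = 0.006073/0.03611 = 0.1682 M.
Ka(C6H5NH3+) = Kw/Kb = 1.0e-14 / 4.3 x 10^-10 = 2.33e-5.
[H^+] = sqrt(Ka x [C6H5NH3+]) = sqrt(2.33e-5 x 0.1682) = 0.00198 M.
pH = -log(0.00198) = 2.70.

2.70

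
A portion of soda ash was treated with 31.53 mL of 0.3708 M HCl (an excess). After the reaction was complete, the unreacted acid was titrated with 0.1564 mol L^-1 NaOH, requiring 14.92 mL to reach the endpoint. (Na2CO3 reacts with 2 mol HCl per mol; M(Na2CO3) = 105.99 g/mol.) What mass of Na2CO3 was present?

Total n(HCl) added = 0.3708 x 0.03153 = 0.01169 mol.
n(NaOH) used = 0.1564 x 0.01492 = 0.002333 mol, which equals the excess n(HCl).
So n(HCl) consumed by the sample = 0.01169 - 0.002333 = 0.009358 mol.
n(Na2CO3) = 0.009358 / 2 = 0.004679 mol.
mass = 0.004679 mol x 105.99 g/mol = 0.496 g.

0.496 g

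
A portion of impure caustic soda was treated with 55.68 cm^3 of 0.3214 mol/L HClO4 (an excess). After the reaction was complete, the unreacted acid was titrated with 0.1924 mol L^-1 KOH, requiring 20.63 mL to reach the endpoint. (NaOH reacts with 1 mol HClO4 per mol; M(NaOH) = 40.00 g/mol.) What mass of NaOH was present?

0.557 g

Total n(HClO4) added = 0.3214 x 0.05568 = 0.01790 mol.
n(KOH) used = 0.1924 x 0.02063 = 0.003969 mol, which equals the excess n(HClO4).
So n(HClO4) consumed by the sample = 0.01790 - 0.003969 = 0.01393 mol.
n(NaOH) = 0.01393 / 1 = 0.01393 mol.
mass = 0.01393 mol x 40.00 g/mol = 0.557 g.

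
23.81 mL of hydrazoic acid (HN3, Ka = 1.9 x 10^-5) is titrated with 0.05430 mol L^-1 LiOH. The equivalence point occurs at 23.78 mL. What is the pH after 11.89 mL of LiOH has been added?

11.89 mL is exactly half the equivalence volume (23.78/2), i.e. the half-equivalence point.
There, n(HA) = n(A^-), so pH = pKa = -log(1.9 x 10^-5) = 4.72.

4.72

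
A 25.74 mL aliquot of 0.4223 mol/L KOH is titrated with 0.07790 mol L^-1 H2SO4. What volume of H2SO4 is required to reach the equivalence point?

69.8 mL

n(KOH) = 0.4223 mol/L x 0.02574 L = 0.01087 mol.
The neutralisation is 2 KOH : 1 H2SO4, so n(H2SO4) = 0.01087 x 1/2 = 0.005435 mol.
V(H2SO4) = 0.005435 / 0.07790 = 0.06977 L = 69.8 mL.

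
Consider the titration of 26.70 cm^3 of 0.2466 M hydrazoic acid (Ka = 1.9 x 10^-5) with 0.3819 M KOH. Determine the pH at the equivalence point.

8.95

n(HN3) = 0.2466 x 0.02670 = 0.006584 mol; V(KOH) at equivalence = 0.006584/0.3819 = 0.01724 L.
At equivalence all the acid is converted to N3-; total volume = 0.02670 + 0.01724 = 0.04394 L, so [N3-] = 0.006584/0.04394 = 0.1498 M.
Kb = Kw/Ka = 1.0e-14 / 1.9 x 10^-5 = 5.26e-10.
[OH^-] = sqrt(Kb x [N3-]) = sqrt(5.26e-10 x 0.1498) = 8.88e-6 M.
pOH = 5.05, so pH = 14.00 - 5.05 = 8.95.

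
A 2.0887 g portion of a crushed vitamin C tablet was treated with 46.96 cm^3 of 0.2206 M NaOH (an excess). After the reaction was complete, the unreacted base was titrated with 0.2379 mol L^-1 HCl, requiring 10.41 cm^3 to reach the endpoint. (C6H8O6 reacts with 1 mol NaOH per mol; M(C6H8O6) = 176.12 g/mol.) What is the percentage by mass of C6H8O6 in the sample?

66.5%

Total n(NaOH) added = 0.2206 x 0.04696 = 0.01036 mol.
n(HCl) used = 0.2379 x 0.01041 = 0.002477 mol, which equals the excess n(NaOH).
So n(NaOH) consumed by the sample = 0.01036 - 0.002477 = 0.007883 mol.
n(C6H8O6) = 0.007883 / 1 = 0.007883 mol.
mass C6H8O6 = 0.007883 x 176.12 = 1.388 g, so %C6H8O6 = 1.388/2.0887 x 100 = 66.5%.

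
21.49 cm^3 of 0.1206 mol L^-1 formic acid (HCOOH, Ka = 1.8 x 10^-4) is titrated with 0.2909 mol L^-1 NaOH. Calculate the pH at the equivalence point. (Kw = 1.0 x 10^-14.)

n(HCOOH) = 0.1206 x 0.02149 = 0.002592 mol; V(NaOH) at equivalence = 0.002592/0.2909 = 0.008909 L.
At equivalence all the acid is converted to HCOO-; total volume = 0.02149 + 0.008909 = 0.03040 L, so [HCOO-] = 0.002592/0.03040 = 0.08526 M.
Kb = Kw/Ka = 1.0e-14 / 1.8 x 10^-4 = 5.56e-11.
[OH^-] = sqrt(Kb x [HCOO-]) = sqrt(5.56e-11 x 0.08526) = 2.18e-6 M.
pOH = 5.66, so pH = 14.00 - 5.66 = 8.34.

8.34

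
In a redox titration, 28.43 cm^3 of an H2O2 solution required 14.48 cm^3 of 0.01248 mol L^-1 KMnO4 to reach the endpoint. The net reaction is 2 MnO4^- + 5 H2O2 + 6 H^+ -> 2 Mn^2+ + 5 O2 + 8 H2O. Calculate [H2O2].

n(KMnO4) = 0.01248 x 0.01448 = 0.0001807 mol.
From the balanced equation, 2 mol KMnO4 reacts with 5 mol H2O2, so n(H2O2) = 0.0001807 x 5/2 = 0.0004518 mol.
[H2O2] = 0.0004518 / 0.02843 L = 0.0159 M.

0.0159 M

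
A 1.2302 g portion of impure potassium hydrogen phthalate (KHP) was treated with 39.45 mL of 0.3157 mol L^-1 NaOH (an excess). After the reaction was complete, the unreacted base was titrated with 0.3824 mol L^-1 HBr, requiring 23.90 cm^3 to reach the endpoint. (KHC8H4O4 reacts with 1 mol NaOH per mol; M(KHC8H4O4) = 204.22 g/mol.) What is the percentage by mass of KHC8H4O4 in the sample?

55.0%

Total n(NaOH) added = 0.3157 x 0.03945 = 0.01245 mol.
n(HBr) used = 0.3824 x 0.02390 = 0.009139 mol, which equals the excess n(NaOH).
So n(NaOH) consumed by the sample = 0.01245 - 0.009139 = 0.003315 mol.
n(KHC8H4O4) = 0.003315 / 1 = 0.003315 mol.
mass KHC8H4O4 = 0.003315 x 204.22 = 0.6770 g, so %KHC8H4O4 = 0.6770/1.2302 x 100 = 55.0%.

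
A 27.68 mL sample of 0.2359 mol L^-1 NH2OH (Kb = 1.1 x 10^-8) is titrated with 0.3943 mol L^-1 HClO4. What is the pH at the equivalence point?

n(NH2OH) = 0.2359 x 0.02768 = 0.006530 mol; V(HClO4) at equivalence = 0.006530/0.3943 = 0.01656 L.
At equivalence the base is fully converted to NH3OH+; total volume = 0.04424 L, so [NH3OH+] = 0.006530/0.04424 = 0.1476 M.
Ka(NH3OH+) = Kw/Kb = 1.0e-14 / 1.1 x 10^-8 = 9.09e-7.
[H^+] = sqrt(Ka x [NH3OH+]) = sqrt(9.09e-7 x 0.1476) = 0.000366 M.
pH = -log(0.000366) = 3.44.

3.44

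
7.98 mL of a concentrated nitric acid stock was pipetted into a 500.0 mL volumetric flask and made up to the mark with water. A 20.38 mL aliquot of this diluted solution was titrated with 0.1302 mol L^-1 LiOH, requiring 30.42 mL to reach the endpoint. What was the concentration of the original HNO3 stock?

12.2 M

n(LiOH) = 0.1302 x 0.03042 = 0.003961 mol.
n(HNO3) in the aliquot = 0.003961 mol.
[diluted HNO3] = 0.003961 / 0.02038 = 0.1943 M.
Dilution factor = 500.0/7.980 = 62.66, so [stock] = 0.1943 x 62.66 = 12.2 M.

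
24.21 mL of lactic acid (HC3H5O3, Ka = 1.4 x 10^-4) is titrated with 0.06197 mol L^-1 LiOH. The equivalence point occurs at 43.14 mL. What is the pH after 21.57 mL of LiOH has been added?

3.85

21.57 mL is exactly half the equivalence volume (43.14/2), i.e. the half-equivalence point.
There, n(HA) = n(A^-), so pH = pKa = -log(1.4 x 10^-4) = 3.85.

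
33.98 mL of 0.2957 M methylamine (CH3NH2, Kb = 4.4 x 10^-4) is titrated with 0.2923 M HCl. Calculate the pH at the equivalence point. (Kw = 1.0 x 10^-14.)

n(CH3NH2) = 0.2957 x 0.03398 = 0.01005 mol; V(HCl) at equivalence = 0.01005/0.2923 = 0.03438 L.
At equivalence the base is fully converted to CH3NH3+; total volume = 0.06836 L, so [CH3NH3+] = 0.01005/0.06836 = 0.1470 M.
Ka(CH3NH3+) = Kw/Kb = 1.0e-14 / 4.4 x 10^-4 = 2.27e-11.
[H^+] = sqrt(Ka x [CH3NH3+]) = sqrt(2.27e-11 x 0.1470) = 1.83e-6 M.
pH = -log(1.83e-6) = 5.74.

5.74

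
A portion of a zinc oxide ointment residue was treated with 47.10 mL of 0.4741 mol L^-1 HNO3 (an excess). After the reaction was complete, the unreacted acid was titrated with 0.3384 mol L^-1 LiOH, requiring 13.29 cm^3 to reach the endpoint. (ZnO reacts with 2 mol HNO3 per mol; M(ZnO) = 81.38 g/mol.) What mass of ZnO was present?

0.726 g

Total n(HNO3) added = 0.4741 x 0.04710 = 0.02233 mol.
n(LiOH) used = 0.3384 x 0.01329 = 0.004497 mol, which equals the excess n(HNO3).
So n(HNO3) consumed by the sample = 0.02233 - 0.004497 = 0.01783 mol.
n(ZnO) = 0.01783 / 2 = 0.008916 mol.
mass = 0.008916 mol x 81.38 g/mol = 0.726 g.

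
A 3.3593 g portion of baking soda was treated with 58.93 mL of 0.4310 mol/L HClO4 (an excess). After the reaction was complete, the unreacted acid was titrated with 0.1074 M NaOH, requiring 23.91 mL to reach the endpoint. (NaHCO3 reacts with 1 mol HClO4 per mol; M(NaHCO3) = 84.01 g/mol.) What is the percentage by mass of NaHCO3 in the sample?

Total n(HClO4) added = 0.4310 x 0.05893 = 0.02540 mol.
n(NaOH) used = 0.1074 x 0.02391 = 0.002568 mol, which equals the excess n(HClO4).
So n(HClO4) consumed by the sample = 0.02540 - 0.002568 = 0.02283 mol.
n(NaHCO3) = 0.02283 / 1 = 0.02283 mol.
mass NaHCO3 = 0.02283 x 84.01 = 1.918 g, so %NaHCO3 = 1.918/3.3593 x 100 = 57.1%.

57.1%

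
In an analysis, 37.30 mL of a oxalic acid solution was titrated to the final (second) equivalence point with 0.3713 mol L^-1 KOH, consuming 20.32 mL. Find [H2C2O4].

0.101 M

n(KOH) = 0.3713 x 0.02032 = 0.007545 mol.
At the final (second) equivalence point, 2 mol OH^- react per mol H2C2O4, so n(H2C2O4) = 0.007545 / 2 = 0.003772 mol.
[H2C2O4] = 0.003772 / 0.03730 L = 0.101 M.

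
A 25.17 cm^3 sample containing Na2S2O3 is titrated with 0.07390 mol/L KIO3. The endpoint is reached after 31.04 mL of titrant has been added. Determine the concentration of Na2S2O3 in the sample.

0.547 M

n(KIO3) = 0.07390 x 0.03104 = 0.002294 mol.
From the balanced equation, 1 mol KIO3 reacts with 6 mol Na2S2O3, so n(Na2S2O3) = 0.002294 x 6/1 = 0.01376 mol.
[Na2S2O3] = 0.01376 / 0.02517 L = 0.547 M.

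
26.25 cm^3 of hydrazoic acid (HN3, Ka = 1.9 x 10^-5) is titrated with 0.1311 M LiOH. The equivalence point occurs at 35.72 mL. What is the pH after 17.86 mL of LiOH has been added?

17.86 mL is exactly half the equivalence volume (35.72/2), i.e. the half-equivalence point.
There, n(HA) = n(A^-), so pH = pKa = -log(1.9 x 10^-5) = 4.72.

4.72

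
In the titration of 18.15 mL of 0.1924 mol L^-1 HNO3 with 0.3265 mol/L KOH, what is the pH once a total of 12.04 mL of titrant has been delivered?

12.16

n(acid) = 0.1924 x 0.01815 = 0.003492 mol; n(KOH) added = 0.3265 x 0.01204 = 0.003931 mol.
Base is in excess by 0.003931 - 0.003492 = 0.0004390 mol in a total volume of 0.03019 L.
[OH^-] = 0.0004390/0.03019 = 0.01454 M, so pOH = 1.84 and pH = 14.00 - 1.84 = 12.16.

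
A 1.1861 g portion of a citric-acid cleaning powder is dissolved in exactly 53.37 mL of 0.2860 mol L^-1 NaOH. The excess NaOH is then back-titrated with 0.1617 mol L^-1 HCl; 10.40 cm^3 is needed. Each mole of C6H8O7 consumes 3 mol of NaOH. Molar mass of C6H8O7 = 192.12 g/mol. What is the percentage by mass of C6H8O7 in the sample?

Total n(NaOH) added = 0.2860 x 0.05337 = 0.01526 mol.
n(HCl) used = 0.1617 x 0.01040 = 0.001682 mol, which equals the excess n(NaOH).
So n(NaOH) consumed by the sample = 0.01526 - 0.001682 = 0.01358 mol.
n(C6H8O7) = 0.01358 / 3 = 0.004527 mol.
mass C6H8O7 = 0.004527 x 192.12 = 0.8698 g, so %C6H8O7 = 0.8698/1.1861 x 100 = 73.3%.

73.3%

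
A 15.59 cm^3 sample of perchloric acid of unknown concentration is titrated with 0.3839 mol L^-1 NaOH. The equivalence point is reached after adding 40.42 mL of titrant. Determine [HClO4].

n(NaOH) delivered = 0.3839 x 0.04042 = 0.01552 mol.
For a 1:1 reaction, n(HClO4) = 0.01552 mol.
[HClO4] = 0.01552 mol / 0.01559 L = 0.995 M.

0.995 M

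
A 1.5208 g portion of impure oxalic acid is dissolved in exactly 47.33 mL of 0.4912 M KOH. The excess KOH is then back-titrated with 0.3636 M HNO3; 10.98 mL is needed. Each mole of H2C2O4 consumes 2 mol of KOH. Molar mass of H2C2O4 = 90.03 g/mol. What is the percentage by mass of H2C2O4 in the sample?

Total n(KOH) added = 0.4912 x 0.04733 = 0.02325 mol.
n(HNO3) used = 0.3636 x 0.01098 = 0.003992 mol, which equals the excess n(KOH).
So n(KOH) consumed by the sample = 0.02325 - 0.003992 = 0.01926 mol.
n(H2C2O4) = 0.01926 / 2 = 0.009628 mol.
mass H2C2O4 = 0.009628 x 90.03 = 0.8668 g, so %H2C2O4 = 0.8668/1.5208 x 100 = 57.0%.

57.0%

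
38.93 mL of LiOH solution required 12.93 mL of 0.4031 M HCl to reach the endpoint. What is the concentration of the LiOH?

n(HCl) delivered = 0.4031 x 0.01293 = 0.005212 mol.
For a 1:1 reaction, n(LiOH) = 0.005212 mol.
[LiOH] = 0.005212 mol / 0.03893 L = 0.134 M.

0.134 M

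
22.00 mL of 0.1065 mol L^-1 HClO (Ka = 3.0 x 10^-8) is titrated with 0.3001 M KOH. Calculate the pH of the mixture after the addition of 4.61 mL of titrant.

7.68

Initial n(HClO) = 0.1065 x 0.02200 = 0.002343 mol.
n(KOH) added = 0.3001 x 0.004610 = 0.001383 mol, converting that many moles of HClO to ClO-.
Remaining n(HClO) = 0.0009595 mol; n(ClO-) = 0.001383 mol.
By Henderson-Hasselbalch, pH = pKa + log([A^-]/[HA]) = 7.52 + log(0.001383/0.0009595) = 7.52 + (+0.16) = 7.68.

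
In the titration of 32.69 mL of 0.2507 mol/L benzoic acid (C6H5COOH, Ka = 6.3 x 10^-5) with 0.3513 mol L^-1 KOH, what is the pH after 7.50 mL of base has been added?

3.88

Initial n(C6H5COOH) = 0.2507 x 0.03269 = 0.008195 mol.
n(KOH) added = 0.3513 x 0.007500 = 0.002635 mol, converting that many moles of C6H5COOH to C6H5COO-.
Remaining n(C6H5COOH) = 0.005561 mol; n(C6H5COO-) = 0.002635 mol.
By Henderson-Hasselbalch, pH = pKa + log([A^-]/[HA]) = 4.20 + log(0.002635/0.005561) = 4.20 + (-0.32) = 3.88.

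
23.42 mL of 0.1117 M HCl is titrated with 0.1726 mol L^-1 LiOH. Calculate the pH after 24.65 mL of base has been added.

n(acid) = 0.1117 x 0.02342 = 0.002616 mol; n(LiOH) added = 0.1726 x 0.02465 = 0.004255 mol.
Base is in excess by 0.004255 - 0.002616 = 0.001639 mol in a total volume of 0.04807 L.
[OH^-] = 0.001639/0.04807 = 0.03409 M, so pOH = 1.47 and pH = 14.00 - 1.47 = 12.53.

12.53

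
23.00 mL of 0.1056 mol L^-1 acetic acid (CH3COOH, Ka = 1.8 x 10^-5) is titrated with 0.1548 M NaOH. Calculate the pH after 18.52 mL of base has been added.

n(acid) = 0.1056 x 0.02300 = 0.002429 mol; n(NaOH) added = 0.1548 x 0.01852 = 0.002867 mol.
Base is in excess by 0.002867 - 0.002429 = 0.0004381 mol in a total volume of 0.04152 L.
[OH^-] = 0.0004381/0.04152 = 0.01055 M, so pOH = 1.98 and pH = 14.00 - 1.98 = 12.02.

12.02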